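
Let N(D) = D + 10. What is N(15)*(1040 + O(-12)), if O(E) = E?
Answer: 25700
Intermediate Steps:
N(D) = 10 + D
N(15)*(1040 + O(-12)) = (10 + 15)*(1040 - 12) = 25*1028 = 25700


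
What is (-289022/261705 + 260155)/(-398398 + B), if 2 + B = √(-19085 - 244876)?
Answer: -1808299758719680/2769237109647567 - 68083575253*I*√29329/13846185548237835 ≈ -0.653 - 0.00084209*I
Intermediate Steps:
B = -2 + 3*I*√29329 (B = -2 + √(-19085 - 244876) = -2 + √(-263961) = -2 + 3*I*√29329 ≈ -2.0 + 513.77*I)
(-289022/261705 + 260155)/(-398398 + B) = (-289022/261705 + 260155)/(-398398 + (-2 + 3*I*√29329)) = (-289022*1/261705 + 260155)/(-398400 + 3*I*√29329) = (-289022/261705 + 260155)/(-398400 + 3*I*√29329) = 68083575253/(261705*(-398400 + 3*I*√29329))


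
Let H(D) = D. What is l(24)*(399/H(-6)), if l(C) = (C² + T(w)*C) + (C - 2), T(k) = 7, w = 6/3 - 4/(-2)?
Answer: -50939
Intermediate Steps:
w = 4 (w = 6*(⅓) - 4*(-½) = 2 + 2 = 4)
l(C) = -2 + C² + 8*C (l(C) = (C² + 7*C) + (C - 2) = (C² + 7*C) + (-2 + C) = -2 + C² + 8*C)
l(24)*(399/H(-6)) = (-2 + 24² + 8*24)*(399/(-6)) = (-2 + 576 + 192)*(399*(-⅙)) = 766*(-133/2) = -50939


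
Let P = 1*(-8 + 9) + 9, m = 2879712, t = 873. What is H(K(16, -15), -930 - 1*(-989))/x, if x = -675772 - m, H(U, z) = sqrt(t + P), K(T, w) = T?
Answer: -sqrt(883)/3555484 ≈ -8.3576e-6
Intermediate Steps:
P = 10 (P = 1*1 + 9 = 1 + 9 = 10)
H(U, z) = sqrt(883) (H(U, z) = sqrt(873 + 10) = sqrt(883))
x = -3555484 (x = -675772 - 1*2879712 = -675772 - 2879712 = -3555484)
H(K(16, -15), -930 - 1*(-989))/x = sqrt(883)/(-3555484) = sqrt(883)*(-1/3555484) = -sqrt(883)/3555484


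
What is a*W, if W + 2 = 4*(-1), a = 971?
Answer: -5826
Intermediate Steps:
W = -6 (W = -2 + 4*(-1) = -2 - 4 = -6)
a*W = 971*(-6) = -5826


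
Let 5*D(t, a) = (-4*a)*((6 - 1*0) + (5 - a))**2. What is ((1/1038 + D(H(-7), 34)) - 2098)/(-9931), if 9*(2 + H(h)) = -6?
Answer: 85566487/51541890 ≈ 1.6601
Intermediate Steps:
H(h) = -8/3 (H(h) = -2 + (1/9)*(-6) = -2 - 2/3 = -8/3)
D(t, a) = -4*a*(11 - a)**2/5 (D(t, a) = ((-4*a)*((6 - 1*0) + (5 - a))**2)/5 = ((-4*a)*((6 + 0) + (5 - a))**2)/5 = ((-4*a)*(6 + (5 - a))**2)/5 = ((-4*a)*(11 - a)**2)/5 = (-4*a*(11 - a)**2)/5 = -4*a*(11 - a)**2/5)
((1/1038 + D(H(-7), 34)) - 2098)/(-9931) = ((1/1038 - 4/5*34*(-11 + 34)**2) - 2098)/(-9931) = ((1/1038 - 4/5*34*23**2) - 2098)*(-1/9931) = ((1/1038 - 4/5*34*529) - 2098)*(-1/9931) = ((1/1038 - 71944/5) - 2098)*(-1/9931) = (-74677867/5190 - 2098)*(-1/9931) = -85566487/5190*(-1/9931) = 85566487/51541890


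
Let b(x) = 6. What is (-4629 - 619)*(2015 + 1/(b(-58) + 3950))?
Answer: -10458399392/989 ≈ -1.0575e+7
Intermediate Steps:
(-4629 - 619)*(2015 + 1/(b(-58) + 3950)) = (-4629 - 619)*(2015 + 1/(6 + 3950)) = -5248*(2015 + 1/3956) = -5248*7971341/3956 = -10458399392/989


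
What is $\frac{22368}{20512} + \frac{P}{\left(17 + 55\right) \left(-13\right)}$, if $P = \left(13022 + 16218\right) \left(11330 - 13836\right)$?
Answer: $\frac{5871276413}{74997} \approx 78287.0$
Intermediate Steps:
$P = -73275440$ ($P = 29240 \left(-2506\right) = -73275440$)
$\frac{22368}{20512} + \frac{P}{\left(17 + 55\right) \left(-13\right)} = \frac{22368}{20512} - \frac{73275440}{\left(17 + 55\right) \left(-13\right)} = 22368 \cdot \frac{1}{20512} - \frac{73275440}{72 \left(-13\right)} = \frac{699}{641} - \frac{73275440}{-936} = \frac{699}{641} - - \frac{9159430}{117} = \frac{699}{641} + \frac{9159430}{117} = \frac{5871276413}{74997}$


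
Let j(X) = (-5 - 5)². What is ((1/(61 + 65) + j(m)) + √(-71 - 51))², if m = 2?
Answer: 156848329/15876 + 12601*I*√122/63 ≈ 9879.6 + 2209.2*I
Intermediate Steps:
j(X) = 100 (j(X) = (-10)² = 100)
((1/(61 + 65) + j(m)) + √(-71 - 51))² = ((1/(61 + 65) + 100) + √(-71 - 51))² = ((1/126 + 100) + √(-122))² = ((1/126 + 100) + I*√122)² = (12601/126 + I*√122)²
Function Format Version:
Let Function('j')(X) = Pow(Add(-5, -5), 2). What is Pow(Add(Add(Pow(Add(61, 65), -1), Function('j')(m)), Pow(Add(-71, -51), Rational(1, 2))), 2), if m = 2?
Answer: Add(Rational(156848329, 15876), Mul(Rational(12601, 63), I, Pow(122, Rational(1, 2)))) ≈ Add(9879.6, Mul(2209.2, I))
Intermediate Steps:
Function('j')(X) = 100 (Function('j')(X) = Pow(-10, 2) = 100)
Pow(Add(Add(Pow(Add(61, 65), -1), Function('j')(m)), Pow(Add(-71, -51), Rational(1, 2))), 2) = Pow(Add(Add(Pow(Add(61, 65), -1), 100), Pow(Add(-71, -51), Rational(1, 2))), 2) = Pow(Add(Add(Pow(126, -1), 100), Pow(-122, Rational(1, 2))), 2) = Pow(Add(Add(Rational(1, 126), 100), Mul(I, Pow(122, Rational(1, 2)))), 2) = Pow(Add(Rational(12601, 126), Mul(I, Pow(122, Rational(1, 2)))), 2)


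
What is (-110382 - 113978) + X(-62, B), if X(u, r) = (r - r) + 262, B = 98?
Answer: -224098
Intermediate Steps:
X(u, r) = 262 (X(u, r) = 0 + 262 = 262)
(-110382 - 113978) + X(-62, B) = (-110382 - 113978) + 262 = -224360 + 262 = -224098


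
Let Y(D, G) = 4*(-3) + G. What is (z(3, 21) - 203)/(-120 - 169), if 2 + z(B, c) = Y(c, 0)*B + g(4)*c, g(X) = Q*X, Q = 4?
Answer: -95/289 ≈ -0.32872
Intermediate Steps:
Y(D, G) = -12 + G
g(X) = 4*X
z(B, c) = -2 - 12*B + 16*c (z(B, c) = -2 + ((-12 + 0)*B + (4*4)*c) = -2 + (-12*B + 16*c) = -2 - 12*B + 16*c)
(z(3, 21) - 203)/(-120 - 169) = ((-2 - 12*3 + 16*21) - 203)/(-120 - 169) = ((-2 - 36 + 336) - 203)/(-289) = (298 - 203)*(-1/289) = 95*(-1/289) = -95/289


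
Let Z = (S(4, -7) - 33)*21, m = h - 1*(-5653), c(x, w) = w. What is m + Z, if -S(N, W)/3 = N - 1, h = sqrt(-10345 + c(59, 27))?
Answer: 4771 + I*sqrt(10318) ≈ 4771.0 + 101.58*I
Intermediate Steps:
h = I*sqrt(10318) (h = sqrt(-10345 + 27) = sqrt(-10318) = I*sqrt(10318) ≈ 101.58*I)
S(N, W) = 3 - 3*N (S(N, W) = -3*(N - 1) = -3*(-1 + N) = 3 - 3*N)
m = 5653 + I*sqrt(10318) (m = I*sqrt(10318) - 1*(-5653) = I*sqrt(10318) + 5653 = 5653 + I*sqrt(10318) ≈ 5653.0 + 101.58*I)
Z = -882 (Z = ((3 - 3*4) - 33)*21 = ((3 - 12) - 33)*21 = (-9 - 33)*21 = -42*21 = -882)
m + Z = (5653 + I*sqrt(10318)) - 882 = 4771 + I*sqrt(10318)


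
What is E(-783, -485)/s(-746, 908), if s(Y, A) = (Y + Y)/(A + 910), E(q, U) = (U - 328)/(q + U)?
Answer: -739017/945928 ≈ -0.78126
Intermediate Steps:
E(q, U) = (-328 + U)/(U + q)
s(Y, A) = 2*Y/(910 + A) (s(Y, A) = (2*Y)/(910 + A) = 2*Y/(910 + A))
E(-783, -485)/s(-746, 908) = ((-328 - 485)/(-485 - 783))/((2*(-746)/(910 + 908))) = (-813/(-1268))/((2*(-746)/1818)) = (-1/1268*(-813))/((2*(-746)*(1/1818))) = 813/(1268*(-746/909)) = (813/1268)*(-909/746) = -739017/945928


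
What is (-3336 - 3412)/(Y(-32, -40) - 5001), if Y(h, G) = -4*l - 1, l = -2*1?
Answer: 3374/2497 ≈ 1.3512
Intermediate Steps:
l = -2
Y(h, G) = 7 (Y(h, G) = -4*(-2) - 1 = 8 - 1 = 7)
(-3336 - 3412)/(Y(-32, -40) - 5001) = (-3336 - 3412)/(7 - 5001) = -6748/(-4994) = -6748*(-1/4994) = 3374/2497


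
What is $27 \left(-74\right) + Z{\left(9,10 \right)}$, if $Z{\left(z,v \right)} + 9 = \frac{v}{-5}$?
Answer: $-2009$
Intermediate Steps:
$Z{\left(z,v \right)} = -9 - \frac{v}{5}$ ($Z{\left(z,v \right)} = -9 + \frac{v}{-5} = -9 + v \left(- \frac{1}{5}\right) = -9 - \frac{v}{5}$)
$27 \left(-74\right) + Z{\left(9,10 \right)} = 27 \left(-74\right) - 11 = -1998 - 11 = -2009$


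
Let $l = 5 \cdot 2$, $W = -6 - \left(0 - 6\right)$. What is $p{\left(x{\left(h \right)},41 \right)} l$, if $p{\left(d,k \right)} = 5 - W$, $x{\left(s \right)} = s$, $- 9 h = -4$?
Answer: $50$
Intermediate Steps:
$h = \frac{4}{9}$ ($h = \left(- \frac{1}{9}\right) \left(-4\right) = \frac{4}{9} \approx 0.44444$)
$W = 0$ ($W = -6 - \left(0 - 6\right) = -6 - -6 = -6 + 6 = 0$)
$l = 10$
$p{\left(d,k \right)} = 5$ ($p{\left(d,k \right)} = 5 - 0 = 5 + 0 = 5$)
$p{\left(x{\left(h \right)},41 \right)} l = 5 \cdot 10 = 50$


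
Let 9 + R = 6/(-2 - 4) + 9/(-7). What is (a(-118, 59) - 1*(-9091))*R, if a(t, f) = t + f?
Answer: -713528/7 ≈ -1.0193e+5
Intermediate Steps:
a(t, f) = f + t
R = -79/7 (R = -9 + (6/(-2 - 4) + 9/(-7)) = -9 + (6/(-6) + 9*(-⅐)) = -9 + (6*(-⅙) - 9/7) = -9 + (-1 - 9/7) = -9 - 16/7 = -79/7 ≈ -11.286)
(a(-118, 59) - 1*(-9091))*R = ((59 - 118) - 1*(-9091))*(-79/7) = (-59 + 9091)*(-79/7) = 9032*(-79/7) = -713528/7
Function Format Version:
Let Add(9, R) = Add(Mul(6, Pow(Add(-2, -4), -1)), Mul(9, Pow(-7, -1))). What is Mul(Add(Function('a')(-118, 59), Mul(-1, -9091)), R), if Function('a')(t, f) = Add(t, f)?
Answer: Rational(-713528, 7) ≈ -1.0193e+5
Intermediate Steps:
Function('a')(t, f) = Add(f, t)
R = Rational(-79, 7) (R = Add(-9, Add(Mul(6, Pow(Add(-2, -4), -1)), Mul(9, Pow(-7, -1)))) = Add(-9, Add(Mul(6, Pow(-6, -1)), Mul(9, Rational(-1, 7)))) = Add(-9, Add(Mul(6, Rational(-1, 6)), Rational(-9, 7))) = Add(-9, Add(-1, Rational(-9, 7))) = Add(-9, Rational(-16, 7)) = Rational(-79, 7) ≈ -11.286)
Mul(Add(Function('a')(-118, 59), Mul(-1, -9091)), R) = Mul(Add(Add(59, -118), Mul(-1, -9091)), Rational(-79, 7)) = Mul(Add(-59, 9091), Rational(-79, 7)) = Mul(9032, Rational(-79, 7)) = Rational(-713528, 7)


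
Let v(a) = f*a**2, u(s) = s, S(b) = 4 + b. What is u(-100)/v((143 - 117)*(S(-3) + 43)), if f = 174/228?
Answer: -475/4744168 ≈ -0.00010012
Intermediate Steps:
f = 29/38 (f = 174*(1/228) = 29/38 ≈ 0.76316)
v(a) = 29*a**2/38
u(-100)/v((143 - 117)*(S(-3) + 43)) = -100*38/(29*(143 - 117)**2*((4 - 3) + 43)**2) = -100*19/(9802*(1 + 43)**2) = -100/(29*(26*44)**2/38) = -100/((29/38)*1144**2) = -100/((29/38)*1308736) = -100/18976672/19 = -100*19/18976672 = -475/4744168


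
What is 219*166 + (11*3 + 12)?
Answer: 36399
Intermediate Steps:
219*166 + (11*3 + 12) = 36354 + (33 + 12) = 36354 + 45 = 36399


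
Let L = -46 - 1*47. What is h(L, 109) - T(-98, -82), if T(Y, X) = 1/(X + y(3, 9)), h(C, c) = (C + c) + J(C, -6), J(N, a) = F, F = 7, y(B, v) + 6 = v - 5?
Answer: 1933/84 ≈ 23.012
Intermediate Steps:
y(B, v) = -11 + v (y(B, v) = -6 + (v - 5) = -6 + (-5 + v) = -11 + v)
L = -93 (L = -46 - 47 = -93)
J(N, a) = 7
h(C, c) = 7 + C + c (h(C, c) = (C + c) + 7 = 7 + C + c)
T(Y, X) = 1/(-2 + X) (T(Y, X) = 1/(X + (-11 + 9)) = 1/(X - 2) = 1/(-2 + X))
h(L, 109) - T(-98, -82) = (7 - 93 + 109) - 1/(-2 - 82) = 23 - 1/(-84) = 23 - 1*(-1/84) = 23 + 1/84 = 1933/84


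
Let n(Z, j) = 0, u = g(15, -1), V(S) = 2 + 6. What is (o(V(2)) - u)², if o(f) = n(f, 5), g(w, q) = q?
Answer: 1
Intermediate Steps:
V(S) = 8
u = -1
o(f) = 0
(o(V(2)) - u)² = (0 - 1*(-1))² = (0 + 1)² = 1² = 1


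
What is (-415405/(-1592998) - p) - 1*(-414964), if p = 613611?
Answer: -316443858301/1592998 ≈ -1.9865e+5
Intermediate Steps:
(-415405/(-1592998) - p) - 1*(-414964) = (-415405/(-1592998) - 1*613611) - 1*(-414964) = (-415405*(-1/1592998) - 613611) + 414964 = (415405/1592998 - 613611) + 414964 = -977480680373/1592998 + 414964 = -316443858301/1592998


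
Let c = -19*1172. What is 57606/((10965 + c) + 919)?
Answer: -28803/5192 ≈ -5.5476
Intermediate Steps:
c = -22268
57606/((10965 + c) + 919) = 57606/((10965 - 22268) + 919) = 57606/(-11303 + 919) = 57606/(-10384) = 57606*(-1/10384) = -28803/5192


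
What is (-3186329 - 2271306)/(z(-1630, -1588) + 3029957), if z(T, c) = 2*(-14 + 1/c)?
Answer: -866672438/481152725 ≈ -1.8012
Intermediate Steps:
z(T, c) = -28 + 2/c
(-3186329 - 2271306)/(z(-1630, -1588) + 3029957) = (-3186329 - 2271306)/((-28 + 2/(-1588)) + 3029957) = -5457635/((-28 + 2*(-1/1588)) + 3029957) = -5457635/((-28 - 1/794) + 3029957) = -5457635/(-22233/794 + 3029957) = -5457635/2405763625/794 = -5457635*794/2405763625 = -866672438/481152725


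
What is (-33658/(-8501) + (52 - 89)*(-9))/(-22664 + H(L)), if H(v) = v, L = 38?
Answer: -2864491/192343626 ≈ -0.014893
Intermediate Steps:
(-33658/(-8501) + (52 - 89)*(-9))/(-22664 + H(L)) = (-33658/(-8501) + (52 - 89)*(-9))/(-22664 + 38) = (-33658*(-1/8501) - 37*(-9))/(-22626) = (33658/8501 + 333)*(-1/22626) = (2864491/8501)*(-1/22626) = -2864491/192343626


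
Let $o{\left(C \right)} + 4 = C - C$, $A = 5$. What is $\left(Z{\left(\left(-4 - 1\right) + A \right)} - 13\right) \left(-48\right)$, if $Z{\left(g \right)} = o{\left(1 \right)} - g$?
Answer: $816$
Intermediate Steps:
$o{\left(C \right)} = -4$ ($o{\left(C \right)} = -4 + \left(C - C\right) = -4 + 0 = -4$)
$Z{\left(g \right)} = -4 - g$
$\left(Z{\left(\left(-4 - 1\right) + A \right)} - 13\right) \left(-48\right) = \left(\left(-4 - \left(\left(-4 - 1\right) + 5\right)\right) - 13\right) \left(-48\right) = \left(\left(-4 - \left(-5 + 5\right)\right) - 13\right) \left(-48\right) = \left(\left(-4 - 0\right) - 13\right) \left(-48\right) = \left(\left(-4 + 0\right) - 13\right) \left(-48\right) = \left(-4 - 13\right) \left(-48\right) = \left(-17\right) \left(-48\right) = 816$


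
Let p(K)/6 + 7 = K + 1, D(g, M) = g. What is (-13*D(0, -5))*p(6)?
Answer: 0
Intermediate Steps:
p(K) = -36 + 6*K (p(K) = -42 + 6*(K + 1) = -42 + 6*(1 + K) = -42 + (6 + 6*K) = -36 + 6*K)
(-13*D(0, -5))*p(6) = (-13*0)*(-36 + 6*6) = 0*(-36 + 36) = 0*0 = 0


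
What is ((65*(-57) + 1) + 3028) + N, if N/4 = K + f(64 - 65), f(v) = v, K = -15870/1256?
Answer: -114695/157 ≈ -730.54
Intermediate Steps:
K = -7935/628 (K = -15870*1/1256 = -7935/628 ≈ -12.635)
N = -8563/157 (N = 4*(-7935/628 + (64 - 65)) = 4*(-7935/628 - 1) = 4*(-8563/628) = -8563/157 ≈ -54.541)
((65*(-57) + 1) + 3028) + N = ((65*(-57) + 1) + 3028) - 8563/157 = ((-3705 + 1) + 3028) - 8563/157 = (-3704 + 3028) - 8563/157 = -676 - 8563/157 = -114695/157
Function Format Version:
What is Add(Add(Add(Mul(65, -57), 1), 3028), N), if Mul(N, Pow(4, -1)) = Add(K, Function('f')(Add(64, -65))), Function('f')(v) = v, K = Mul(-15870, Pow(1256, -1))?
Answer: Rational(-114695, 157) ≈ -730.54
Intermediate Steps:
K = Rational(-7935, 628) (K = Mul(-15870, Rational(1, 1256)) = Rational(-7935, 628) ≈ -12.635)
N = Rational(-8563, 157) (N = Mul(4, Add(Rational(-7935, 628), Add(64, -65))) = Mul(4, Add(Rational(-7935, 628), -1)) = Mul(4, Rational(-8563, 628)) = Rational(-8563, 157) ≈ -54.541)
Add(Add(Add(Mul(65, -57), 1), 3028), N) = Add(Add(Add(Mul(65, -57), 1), 3028), Rational(-8563, 157)) = Add(Add(Add(-3705, 1), 3028), Rational(-8563, 157)) = Add(Add(-3704, 3028), Rational(-8563, 157)) = Add(-676, Rational(-8563, 157)) = Rational(-114695, 157)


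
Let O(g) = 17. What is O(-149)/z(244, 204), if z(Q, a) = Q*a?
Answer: 1/2928 ≈ 0.00034153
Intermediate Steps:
O(-149)/z(244, 204) = 17/((244*204)) = 17/49776 = 17*(1/49776) = 1/2928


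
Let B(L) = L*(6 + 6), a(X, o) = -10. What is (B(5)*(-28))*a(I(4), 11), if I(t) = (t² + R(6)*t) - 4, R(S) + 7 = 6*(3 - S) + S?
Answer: 16800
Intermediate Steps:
R(S) = 11 - 5*S (R(S) = -7 + (6*(3 - S) + S) = -7 + ((18 - 6*S) + S) = -7 + (18 - 5*S) = 11 - 5*S)
I(t) = -4 + t² - 19*t (I(t) = (t² + (11 - 5*6)*t) - 4 = (t² + (11 - 30)*t) - 4 = (t² - 19*t) - 4 = -4 + t² - 19*t)
B(L) = 12*L (B(L) = L*12 = 12*L)
(B(5)*(-28))*a(I(4), 11) = ((12*5)*(-28))*(-10) = (60*(-28))*(-10) = -1680*(-10) = 16800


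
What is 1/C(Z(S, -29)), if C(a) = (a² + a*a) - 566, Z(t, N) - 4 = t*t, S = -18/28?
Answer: -19208/10123503 ≈ -0.0018974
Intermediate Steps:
S = -9/14 (S = -18*1/28 = -9/14 ≈ -0.64286)
Z(t, N) = 4 + t² (Z(t, N) = 4 + t*t = 4 + t²)
C(a) = -566 + 2*a² (C(a) = (a² + a²) - 566 = 2*a² - 566 = -566 + 2*a²)
1/C(Z(S, -29)) = 1/(-566 + 2*(4 + (-9/14)²)²) = 1/(-566 + 2*(4 + 81/196)²) = 1/(-566 + 2*(865/196)²) = 1/(-566 + 2*(748225/38416)) = 1/(-566 + 748225/19208) = 1/(-10123503/19208) = -19208/10123503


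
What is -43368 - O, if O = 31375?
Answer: -74743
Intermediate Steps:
-43368 - O = -43368 - 1*31375 = -43368 - 31375 = -74743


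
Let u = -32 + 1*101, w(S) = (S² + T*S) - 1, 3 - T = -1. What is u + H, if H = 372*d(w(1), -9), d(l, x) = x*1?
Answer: -3279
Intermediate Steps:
T = 4 (T = 3 - 1*(-1) = 3 + 1 = 4)
w(S) = -1 + S² + 4*S (w(S) = (S² + 4*S) - 1 = -1 + S² + 4*S)
d(l, x) = x
u = 69 (u = -32 + 101 = 69)
H = -3348 (H = 372*(-9) = -3348)
u + H = 69 - 3348 = -3279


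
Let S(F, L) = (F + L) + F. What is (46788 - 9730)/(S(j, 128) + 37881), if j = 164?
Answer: 37058/38337 ≈ 0.96664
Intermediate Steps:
S(F, L) = L + 2*F
(46788 - 9730)/(S(j, 128) + 37881) = (46788 - 9730)/((128 + 2*164) + 37881) = 37058/((128 + 328) + 37881) = 37058/(456 + 37881) = 37058/38337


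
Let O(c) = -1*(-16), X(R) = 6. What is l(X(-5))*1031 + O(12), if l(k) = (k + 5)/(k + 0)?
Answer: 11437/6 ≈ 1906.2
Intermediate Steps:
O(c) = 16
l(k) = (5 + k)/k
l(X(-5))*1031 + O(12) = ((5 + 6)/6)*1031 + 16 = ((⅙)*11)*1031 + 16 = (11/6)*1031 + 16 = 11341/6 + 16 = 11437/6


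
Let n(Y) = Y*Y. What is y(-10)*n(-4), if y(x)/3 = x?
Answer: -480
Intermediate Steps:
y(x) = 3*x
n(Y) = Y²
y(-10)*n(-4) = (3*(-10))*(-4)² = -30*16 = -480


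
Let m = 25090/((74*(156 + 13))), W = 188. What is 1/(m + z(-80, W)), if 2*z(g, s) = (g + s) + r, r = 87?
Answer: 962/95725 ≈ 0.010050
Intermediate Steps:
m = 965/481 (m = 25090/((74*169)) = 25090/12506 = 25090*(1/12506) = 965/481 ≈ 2.0062)
z(g, s) = 87/2 + g/2 + s/2 (z(g, s) = ((g + s) + 87)/2 = (87 + g + s)/2 = 87/2 + g/2 + s/2)
1/(m + z(-80, W)) = 1/(965/481 + (87/2 + (½)*(-80) + (½)*188)) = 1/(965/481 + (87/2 - 40 + 94)) = 1/(965/481 + 195/2) = 1/(95725/962) = 962/95725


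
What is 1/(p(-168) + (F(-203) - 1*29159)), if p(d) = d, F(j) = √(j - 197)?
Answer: -29327/860073329 - 20*I/860073329 ≈ -3.4098e-5 - 2.3254e-8*I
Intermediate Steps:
F(j) = √(-197 + j)
1/(p(-168) + (F(-203) - 1*29159)) = 1/(-168 + (√(-197 - 203) - 1*29159)) = 1/(-168 + (√(-400) - 29159)) = 1/(-168 + (20*I - 29159)) = 1/(-168 + (-29159 + 20*I)) = 1/(-29327 + 20*I) = (-29327 - 20*I)/860073329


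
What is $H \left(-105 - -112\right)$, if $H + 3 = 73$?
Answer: $490$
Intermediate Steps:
$H = 70$ ($H = -3 + 73 = 70$)
$H \left(-105 - -112\right) = 70 \left(-105 - -112\right) = 70 \left(-105 + 112\right) = 70 \cdot 7 = 490$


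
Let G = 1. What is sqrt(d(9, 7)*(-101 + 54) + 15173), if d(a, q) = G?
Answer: sqrt(15126) ≈ 122.99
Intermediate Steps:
d(a, q) = 1
sqrt(d(9, 7)*(-101 + 54) + 15173) = sqrt(1*(-101 + 54) + 15173) = sqrt(1*(-47) + 15173) = sqrt(-47 + 15173) = sqrt(15126)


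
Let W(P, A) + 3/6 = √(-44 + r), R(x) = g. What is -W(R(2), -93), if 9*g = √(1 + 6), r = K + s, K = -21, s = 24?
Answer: ½ - I*√41 ≈ 0.5 - 6.4031*I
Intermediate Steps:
r = 3 (r = -21 + 24 = 3)
g = √7/9 (g = √(1 + 6)/9 = √7/9 ≈ 0.29397)
R(x) = √7/9
W(P, A) = -½ + I*√41 (W(P, A) = -½ + √(-44 + 3) = -½ + √(-41) = -½ + I*√41)
-W(R(2), -93) = -(-½ + I*√41) = ½ - I*√41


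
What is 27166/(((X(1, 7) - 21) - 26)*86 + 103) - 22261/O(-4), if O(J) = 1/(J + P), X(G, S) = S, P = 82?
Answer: -123281996/71 ≈ -1.7364e+6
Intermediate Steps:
O(J) = 1/(82 + J) (O(J) = 1/(J + 82) = 1/(82 + J))
27166/(((X(1, 7) - 21) - 26)*86 + 103) - 22261/O(-4) = 27166/(((7 - 21) - 26)*86 + 103) - 22261/(1/(82 - 4)) = 27166/((-14 - 26)*86 + 103) - 22261/(1/78) = 27166/(-40*86 + 103) - 22261/1/78 = 27166/(-3440 + 103) - 22261*78 = 27166/(-3337) - 1736358 = 27166*(-1/3337) - 1736358 = -578/71 - 1736358 = -123281996/71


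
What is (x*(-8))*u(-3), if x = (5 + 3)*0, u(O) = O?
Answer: 0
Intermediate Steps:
x = 0 (x = 8*0 = 0)
(x*(-8))*u(-3) = (0*(-8))*(-3) = 0*(-3) = 0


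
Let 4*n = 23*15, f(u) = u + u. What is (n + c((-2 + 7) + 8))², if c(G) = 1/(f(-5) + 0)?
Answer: 2968729/400 ≈ 7421.8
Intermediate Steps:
f(u) = 2*u
n = 345/4 (n = (23*15)/4 = (¼)*345 = 345/4 ≈ 86.250)
c(G) = -⅒ (c(G) = 1/(2*(-5) + 0) = 1/(-10 + 0) = 1/(-10) = -⅒)
(n + c((-2 + 7) + 8))² = (345/4 - ⅒)² = (1723/20)² = 2968729/400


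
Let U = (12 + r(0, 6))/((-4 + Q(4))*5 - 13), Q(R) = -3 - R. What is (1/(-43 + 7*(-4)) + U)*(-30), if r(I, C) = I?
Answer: 6900/1207 ≈ 5.7167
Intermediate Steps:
U = -3/17 (U = (12 + 0)/((-4 + (-3 - 1*4))*5 - 13) = 12/((-4 + (-3 - 4))*5 - 13) = 12/((-4 - 7)*5 - 13) = 12/(-11*5 - 13) = 12/(-55 - 13) = 12/(-68) = 12*(-1/68) = -3/17 ≈ -0.17647)
(1/(-43 + 7*(-4)) + U)*(-30) = (1/(-43 + 7*(-4)) - 3/17)*(-30) = (1/(-43 - 28) - 3/17)*(-30) = (1/(-71) - 3/17)*(-30) = (-1/71 - 3/17)*(-30) = -230/1207*(-30) = 6900/1207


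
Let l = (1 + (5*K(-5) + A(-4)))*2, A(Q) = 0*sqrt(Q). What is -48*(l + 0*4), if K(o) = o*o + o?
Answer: -9696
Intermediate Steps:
K(o) = o + o**2 (K(o) = o**2 + o = o + o**2)
A(Q) = 0
l = 202 (l = (1 + (5*(-5*(1 - 5)) + 0))*2 = (1 + (5*(-5*(-4)) + 0))*2 = (1 + (5*20 + 0))*2 = (1 + (100 + 0))*2 = (1 + 100)*2 = 101*2 = 202)
-48*(l + 0*4) = -48*(202 + 0*4) = -48*(202 + 0) = -48*202 = -9696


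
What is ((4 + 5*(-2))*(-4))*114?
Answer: 2736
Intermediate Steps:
((4 + 5*(-2))*(-4))*114 = ((4 - 10)*(-4))*114 = -6*(-4)*114 = 24*114 = 2736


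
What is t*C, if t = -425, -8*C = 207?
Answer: 87975/8 ≈ 10997.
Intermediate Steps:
C = -207/8 (C = -1/8*207 = -207/8 ≈ -25.875)
t*C = -425*(-207/8) = 87975/8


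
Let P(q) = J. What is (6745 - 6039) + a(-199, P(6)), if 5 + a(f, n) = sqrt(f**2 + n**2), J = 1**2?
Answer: 701 + sqrt(39602) ≈ 900.00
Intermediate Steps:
J = 1
P(q) = 1
a(f, n) = -5 + sqrt(f**2 + n**2)
(6745 - 6039) + a(-199, P(6)) = (6745 - 6039) + (-5 + sqrt((-199)**2 + 1**2)) = 706 + (-5 + sqrt(39601 + 1)) = 706 + (-5 + sqrt(39602)) = 701 + sqrt(39602)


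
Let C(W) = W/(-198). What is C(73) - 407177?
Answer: -80621119/198 ≈ -4.0718e+5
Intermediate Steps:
C(W) = -W/198 (C(W) = W*(-1/198) = -W/198)
C(73) - 407177 = -1/198*73 - 407177 = -73/198 - 407177 = -80621119/198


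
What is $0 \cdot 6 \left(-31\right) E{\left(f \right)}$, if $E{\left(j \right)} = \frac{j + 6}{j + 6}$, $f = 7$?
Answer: $0$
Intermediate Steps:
$E{\left(j \right)} = 1$ ($E{\left(j \right)} = \frac{6 + j}{6 + j} = 1$)
$0 \cdot 6 \left(-31\right) E{\left(f \right)} = 0 \cdot 6 \left(-31\right) 1 = 0 \left(-31\right) 1 = 0 \cdot 1 = 0$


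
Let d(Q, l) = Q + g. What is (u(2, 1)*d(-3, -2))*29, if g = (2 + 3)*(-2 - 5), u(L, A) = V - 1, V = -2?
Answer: 3306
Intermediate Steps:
u(L, A) = -3 (u(L, A) = -2 - 1 = -3)
g = -35 (g = 5*(-7) = -35)
d(Q, l) = -35 + Q (d(Q, l) = Q - 35 = -35 + Q)
(u(2, 1)*d(-3, -2))*29 = -3*(-35 - 3)*29 = -3*(-38)*29 = 114*29 = 3306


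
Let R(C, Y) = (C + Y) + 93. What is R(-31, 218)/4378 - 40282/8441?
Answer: -86995558/18477349 ≈ -4.7082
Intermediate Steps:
R(C, Y) = 93 + C + Y
R(-31, 218)/4378 - 40282/8441 = (93 - 31 + 218)/4378 - 40282/8441 = 280*(1/4378) - 40282*1/8441 = 140/2189 - 40282/8441 = -86995558/18477349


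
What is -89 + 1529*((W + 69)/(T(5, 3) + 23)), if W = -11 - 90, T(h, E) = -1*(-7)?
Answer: -25799/15 ≈ -1719.9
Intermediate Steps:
T(h, E) = 7
W = -101
-89 + 1529*((W + 69)/(T(5, 3) + 23)) = -89 + 1529*((-101 + 69)/(7 + 23)) = -89 + 1529*(-32/30) = -89 + 1529*(-32*1/30) = -89 + 1529*(-16/15) = -89 - 24464/15 = -25799/15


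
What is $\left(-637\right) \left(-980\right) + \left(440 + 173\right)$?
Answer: $624873$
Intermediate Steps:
$\left(-637\right) \left(-980\right) + \left(440 + 173\right) = 624260 + 613 = 624873$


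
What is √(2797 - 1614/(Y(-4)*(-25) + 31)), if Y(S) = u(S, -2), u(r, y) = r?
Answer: √47787883/131 ≈ 52.770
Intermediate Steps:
Y(S) = S
√(2797 - 1614/(Y(-4)*(-25) + 31)) = √(2797 - 1614/(-4*(-25) + 31)) = √(2797 - 1614/(100 + 31)) = √(2797 - 1614/131) = √(364793/131) = √47787883/131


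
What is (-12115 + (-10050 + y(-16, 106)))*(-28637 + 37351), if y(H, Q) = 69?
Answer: -192544544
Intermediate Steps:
(-12115 + (-10050 + y(-16, 106)))*(-28637 + 37351) = (-12115 + (-10050 + 69))*(-28637 + 37351) = (-12115 - 9981)*8714 = -22096*8714 = -192544544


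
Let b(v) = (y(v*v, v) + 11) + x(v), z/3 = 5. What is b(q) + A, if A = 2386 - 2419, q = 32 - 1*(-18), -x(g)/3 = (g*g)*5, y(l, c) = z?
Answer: -37507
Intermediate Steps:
z = 15 (z = 3*5 = 15)
y(l, c) = 15
x(g) = -15*g**2 (x(g) = -3*g*g*5 = -3*g**2*5 = -15*g**2)
q = 50 (q = 32 + 18 = 50)
A = -33
b(v) = 26 - 15*v**2 (b(v) = (15 + 11) - 15*v**2 = 26 - 15*v**2)
b(q) + A = (26 - 15*50**2) - 33 = (26 - 15*2500) - 33 = (26 - 37500) - 33 = -37474 - 33 = -37507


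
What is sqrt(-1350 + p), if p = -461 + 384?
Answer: I*sqrt(1427) ≈ 37.776*I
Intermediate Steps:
p = -77
sqrt(-1350 + p) = sqrt(-1350 - 77) = sqrt(-1427) = I*sqrt(1427)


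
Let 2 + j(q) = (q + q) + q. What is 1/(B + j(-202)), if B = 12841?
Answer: 1/12233 ≈ 8.1746e-5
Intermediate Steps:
j(q) = -2 + 3*q (j(q) = -2 + ((q + q) + q) = -2 + (2*q + q) = -2 + 3*q)
1/(B + j(-202)) = 1/(12841 + (-2 + 3*(-202))) = 1/(12841 + (-2 - 606)) = 1/(12841 - 608) = 1/12233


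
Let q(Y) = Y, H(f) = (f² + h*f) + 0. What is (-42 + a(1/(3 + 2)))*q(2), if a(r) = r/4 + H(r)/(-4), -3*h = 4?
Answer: -6284/75 ≈ -83.787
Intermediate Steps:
h = -4/3 (h = -⅓*4 = -4/3 ≈ -1.3333)
H(f) = f² - 4*f/3 (H(f) = (f² - 4*f/3) + 0 = f² - 4*f/3)
a(r) = r/4 - r*(-4 + 3*r)/12 (a(r) = r/4 + (r*(-4 + 3*r)/3)/(-4) = r*(¼) + (r*(-4 + 3*r)/3)*(-¼) = r/4 - r*(-4 + 3*r)/12)
(-42 + a(1/(3 + 2)))*q(2) = (-42 + (7 - 3/(3 + 2))/(12*(3 + 2)))*2 = (-42 + (1/12)*(7 - 3/5)/5)*2 = (-42 + (1/12)*(⅕)*(7 - 3*⅕))*2 = (-42 + (1/12)*(⅕)*(7 - ⅗))*2 = (-42 + (1/12)*(⅕)*(32/5))*2 = (-42 + 8/75)*2 = -3142/75*2 = -6284/75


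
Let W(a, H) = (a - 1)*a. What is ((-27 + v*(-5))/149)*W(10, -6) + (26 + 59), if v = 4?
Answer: 8435/149 ≈ 56.611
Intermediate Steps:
W(a, H) = a*(-1 + a) (W(a, H) = (-1 + a)*a = a*(-1 + a))
((-27 + v*(-5))/149)*W(10, -6) + (26 + 59) = ((-27 + 4*(-5))/149)*(10*(-1 + 10)) + (26 + 59) = ((-27 - 20)*(1/149))*(10*9) + 85 = -47*1/149*90 + 85 = -47/149*90 + 85 = -4230/149 + 85 = 8435/149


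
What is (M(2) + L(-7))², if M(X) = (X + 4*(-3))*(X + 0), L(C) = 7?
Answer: 169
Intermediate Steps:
M(X) = X*(-12 + X) (M(X) = (X - 12)*X = (-12 + X)*X = X*(-12 + X))
(M(2) + L(-7))² = (2*(-12 + 2) + 7)² = (2*(-10) + 7)² = (-20 + 7)² = (-13)² = 169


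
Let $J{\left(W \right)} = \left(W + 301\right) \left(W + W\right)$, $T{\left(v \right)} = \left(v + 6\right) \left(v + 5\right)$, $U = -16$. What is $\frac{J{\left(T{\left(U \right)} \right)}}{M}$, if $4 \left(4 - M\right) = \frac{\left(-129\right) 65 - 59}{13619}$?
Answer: $\frac{1231429980}{56587} \approx 21762.0$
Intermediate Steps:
$T{\left(v \right)} = \left(5 + v\right) \left(6 + v\right)$ ($T{\left(v \right)} = \left(6 + v\right) \left(5 + v\right) = \left(5 + v\right) \left(6 + v\right)$)
$J{\left(W \right)} = 2 W \left(301 + W\right)$ ($J{\left(W \right)} = \left(301 + W\right) 2 W = 2 W \left(301 + W\right)$)
$M = \frac{56587}{13619}$ ($M = 4 - \frac{\left(\left(-129\right) 65 - 59\right) \frac{1}{13619}}{4} = 4 - \frac{\left(-8385 - 59\right) \frac{1}{13619}}{4} = 4 - \frac{\left(-8444\right) \frac{1}{13619}}{4} = 4 - - \frac{2111}{13619} = 4 + \frac{2111}{13619} = \frac{56587}{13619} \approx 4.155$)
$\frac{J{\left(T{\left(U \right)} \right)}}{M} = \frac{2 \left(30 + \left(-16\right)^{2} + 11 \left(-16\right)\right) \left(301 + \left(30 + \left(-16\right)^{2} + 11 \left(-16\right)\right)\right)}{\frac{56587}{13619}} = 2 \left(30 + 256 - 176\right) \left(301 + \left(30 + 256 - 176\right)\right) \frac{13619}{56587} = 2 \cdot 110 \left(301 + 110\right) \frac{13619}{56587} = 2 \cdot 110 \cdot 411 \cdot \frac{13619}{56587} = 90420 \cdot \frac{13619}{56587} = \frac{1231429980}{56587}$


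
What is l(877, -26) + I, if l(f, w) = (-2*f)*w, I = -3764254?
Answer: -3718650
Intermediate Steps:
l(f, w) = -2*f*w
l(877, -26) + I = -2*877*(-26) - 3764254 = 45604 - 3764254 = -3718650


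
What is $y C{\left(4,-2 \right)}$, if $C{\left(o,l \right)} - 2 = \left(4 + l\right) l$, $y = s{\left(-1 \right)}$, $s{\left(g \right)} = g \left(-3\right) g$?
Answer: $6$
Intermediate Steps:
$s{\left(g \right)} = - 3 g^{2}$ ($s{\left(g \right)} = - 3 g g = - 3 g^{2}$)
$y = -3$ ($y = - 3 \left(-1\right)^{2} = \left(-3\right) 1 = -3$)
$C{\left(o,l \right)} = 2 + l \left(4 + l\right)$ ($C{\left(o,l \right)} = 2 + \left(4 + l\right) l = 2 + l \left(4 + l\right)$)
$y C{\left(4,-2 \right)} = - 3 \left(2 + \left(-2\right)^{2} + 4 \left(-2\right)\right) = - 3 \left(2 + 4 - 8\right) = \left(-3\right) \left(-2\right) = 6$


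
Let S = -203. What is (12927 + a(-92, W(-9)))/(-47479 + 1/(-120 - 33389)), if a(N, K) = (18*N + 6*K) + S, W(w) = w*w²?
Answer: -112154623/795486906 ≈ -0.14099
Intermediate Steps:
W(w) = w³
a(N, K) = -203 + 6*K + 18*N (a(N, K) = (18*N + 6*K) - 203 = (6*K + 18*N) - 203 = -203 + 6*K + 18*N)
(12927 + a(-92, W(-9)))/(-47479 + 1/(-120 - 33389)) = (12927 + (-203 + 6*(-9)³ + 18*(-92)))/(-47479 + 1/(-120 - 33389)) = (12927 + (-203 + 6*(-729) - 1656))/(-47479 + 1/(-33509)) = (12927 + (-203 - 4374 - 1656))/(-47479 - 1/33509) = (12927 - 6233)/(-1590973812/33509) = 6694*(-33509/1590973812) = -112154623/795486906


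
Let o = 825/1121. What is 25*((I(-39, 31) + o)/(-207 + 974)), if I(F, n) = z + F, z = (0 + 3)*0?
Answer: -1072350/859807 ≈ -1.2472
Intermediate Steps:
z = 0 (z = 3*0 = 0)
o = 825/1121 (o = 825*(1/1121) = 825/1121 ≈ 0.73595)
I(F, n) = F (I(F, n) = 0 + F = F)
25*((I(-39, 31) + o)/(-207 + 974)) = 25*((-39 + 825/1121)/(-207 + 974)) = 25*(-42894/1121/767) = 25*(-42894/1121*1/767) = 25*(-42894/859807) = -1072350/859807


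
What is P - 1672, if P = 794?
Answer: -878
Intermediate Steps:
P - 1672 = 794 - 1672 = -878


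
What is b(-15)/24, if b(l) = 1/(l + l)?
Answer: -1/720 ≈ -0.0013889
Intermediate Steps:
b(l) = 1/(2*l)
b(-15)/24 = ((1/2)/(-15))/24 = ((1/2)*(-1/15))*(1/24) = -1/30*1/24 = -1/720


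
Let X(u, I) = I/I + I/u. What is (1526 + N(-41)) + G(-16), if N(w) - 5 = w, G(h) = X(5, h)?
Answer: 7439/5 ≈ 1487.8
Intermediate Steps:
X(u, I) = 1 + I/u
G(h) = 1 + h/5 (G(h) = (h + 5)/5 = (5 + h)/5 = 1 + h/5)
N(w) = 5 + w
(1526 + N(-41)) + G(-16) = (1526 + (5 - 41)) + (1 + (⅕)*(-16)) = (1526 - 36) + (1 - 16/5) = 1490 - 11/5 = 7439/5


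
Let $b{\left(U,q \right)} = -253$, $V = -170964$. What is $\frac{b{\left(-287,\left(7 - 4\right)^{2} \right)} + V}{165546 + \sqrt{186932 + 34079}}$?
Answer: $- \frac{28344289482}{27405257105} + \frac{171217 \sqrt{221011}}{27405257105} \approx -1.0313$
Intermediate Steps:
$\frac{b{\left(-287,\left(7 - 4\right)^{2} \right)} + V}{165546 + \sqrt{186932 + 34079}} = \frac{-253 - 170964}{165546 + \sqrt{186932 + 34079}} = - \frac{171217}{165546 + \sqrt{221011}}$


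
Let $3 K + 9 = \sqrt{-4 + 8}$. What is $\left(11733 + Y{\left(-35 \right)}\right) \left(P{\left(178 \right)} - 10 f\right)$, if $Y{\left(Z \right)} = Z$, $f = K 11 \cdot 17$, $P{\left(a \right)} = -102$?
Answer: $\frac{149547232}{3} \approx 4.9849 \cdot 10^{7}$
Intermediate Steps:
$K = - \frac{7}{3}$ ($K = -3 + \frac{\sqrt{-4 + 8}}{3} = -3 + \frac{\sqrt{4}}{3} = -3 + \frac{1}{3} \cdot 2 = -3 + \frac{2}{3} = - \frac{7}{3} \approx -2.3333$)
$f = - \frac{1309}{3}$ ($f = \left(- \frac{7}{3}\right) 11 \cdot 17 = \left(- \frac{77}{3}\right) 17 = - \frac{1309}{3} \approx -436.33$)
$\left(11733 + Y{\left(-35 \right)}\right) \left(P{\left(178 \right)} - 10 f\right) = \left(11733 - 35\right) \left(-102 - - \frac{13090}{3}\right) = 11698 \left(-102 + \frac{13090}{3}\right) = 11698 \cdot \frac{12784}{3} = \frac{149547232}{3}$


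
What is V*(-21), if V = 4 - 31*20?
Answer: 12936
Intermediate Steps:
V = -616 (V = 4 - 620 = -616)
V*(-21) = -616*(-21) = 12936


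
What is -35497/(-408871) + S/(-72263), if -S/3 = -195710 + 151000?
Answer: -52276747519/29546245073 ≈ -1.7693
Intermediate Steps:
S = 134130 (S = -3*(-195710 + 151000) = -3*(-44710) = 134130)
-35497/(-408871) + S/(-72263) = -35497/(-408871) + 134130/(-72263) = -35497*(-1/408871) + 134130*(-1/72263) = 35497/408871 - 134130/72263 = -52276747519/29546245073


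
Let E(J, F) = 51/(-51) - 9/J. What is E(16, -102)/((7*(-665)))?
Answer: 5/14896 ≈ 0.00033566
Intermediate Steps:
E(J, F) = -1 - 9/J (E(J, F) = 51*(-1/51) - 9/J = -1 - 9/J)
E(16, -102)/((7*(-665))) = ((-9 - 1*16)/16)/((7*(-665))) = ((-9 - 16)/16)/(-4655) = ((1/16)*(-25))*(-1/4655) = -25/16*(-1/4655) = 5/14896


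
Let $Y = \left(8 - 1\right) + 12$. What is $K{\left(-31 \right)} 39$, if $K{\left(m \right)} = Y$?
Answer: $741$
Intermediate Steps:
$Y = 19$ ($Y = 7 + 12 = 19$)
$K{\left(m \right)} = 19$
$K{\left(-31 \right)} 39 = 19 \cdot 39 = 741$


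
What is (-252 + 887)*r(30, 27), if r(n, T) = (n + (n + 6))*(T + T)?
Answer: 2263140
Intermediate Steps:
r(n, T) = 2*T*(6 + 2*n) (r(n, T) = (n + (6 + n))*(2*T) = (6 + 2*n)*(2*T) = 2*T*(6 + 2*n))
(-252 + 887)*r(30, 27) = (-252 + 887)*(4*27*(3 + 30)) = 635*(4*27*33) = 635*3564 = 2263140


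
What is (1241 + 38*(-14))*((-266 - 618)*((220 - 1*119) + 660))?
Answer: -476961316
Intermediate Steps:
(1241 + 38*(-14))*((-266 - 618)*((220 - 1*119) + 660)) = (1241 - 532)*(-884*((220 - 119) + 660)) = 709*(-884*(101 + 660)) = 709*(-884*761) = 709*(-672724) = -476961316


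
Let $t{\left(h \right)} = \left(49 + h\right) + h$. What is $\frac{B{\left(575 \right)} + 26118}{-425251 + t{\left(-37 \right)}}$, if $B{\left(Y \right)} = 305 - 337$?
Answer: $- \frac{13043}{212638} \approx -0.061339$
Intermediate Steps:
$t{\left(h \right)} = 49 + 2 h$
$B{\left(Y \right)} = -32$
$\frac{B{\left(575 \right)} + 26118}{-425251 + t{\left(-37 \right)}} = \frac{-32 + 26118}{-425251 + \left(49 + 2 \left(-37\right)\right)} = \frac{26086}{-425251 + \left(49 - 74\right)} = \frac{26086}{-425251 - 25} = \frac{26086}{-425276} = 26086 \left(- \frac{1}{425276}\right) = - \frac{13043}{212638}$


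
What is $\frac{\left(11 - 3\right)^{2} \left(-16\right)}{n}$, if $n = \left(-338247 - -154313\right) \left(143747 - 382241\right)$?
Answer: $- \frac{256}{10966788849} \approx -2.3343 \cdot 10^{-8}$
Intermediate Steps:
$n = 43867155396$ ($n = \left(-338247 + \left(-2111 + 156424\right)\right) \left(-238494\right) = \left(-338247 + 154313\right) \left(-238494\right) = \left(-183934\right) \left(-238494\right) = 43867155396$)
$\frac{\left(11 - 3\right)^{2} \left(-16\right)}{n} = \frac{\left(11 - 3\right)^{2} \left(-16\right)}{43867155396} = 8^{2} \left(-16\right) \frac{1}{43867155396} = 64 \left(-16\right) \frac{1}{43867155396} = \left(-1024\right) \frac{1}{43867155396} = - \frac{256}{10966788849}$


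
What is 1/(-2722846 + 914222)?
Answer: -1/1808624 ≈ -5.5291e-7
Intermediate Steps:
1/(-2722846 + 914222) = 1/(-1808624) = -1/1808624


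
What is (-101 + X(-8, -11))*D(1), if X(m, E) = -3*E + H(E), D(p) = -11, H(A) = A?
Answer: 869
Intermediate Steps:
X(m, E) = -2*E (X(m, E) = -3*E + E = -2*E)
(-101 + X(-8, -11))*D(1) = (-101 - 2*(-11))*(-11) = (-101 + 22)*(-11) = -79*(-11) = 869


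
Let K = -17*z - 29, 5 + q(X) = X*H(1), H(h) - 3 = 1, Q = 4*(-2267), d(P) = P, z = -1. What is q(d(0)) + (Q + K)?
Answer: -9085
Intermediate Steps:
Q = -9068
H(h) = 4 (H(h) = 3 + 1 = 4)
q(X) = -5 + 4*X (q(X) = -5 + X*4 = -5 + 4*X)
K = -12 (K = -17*(-1) - 29 = 17 - 29 = -12)
q(d(0)) + (Q + K) = (-5 + 4*0) + (-9068 - 12) = (-5 + 0) - 9080 = -5 - 9080 = -9085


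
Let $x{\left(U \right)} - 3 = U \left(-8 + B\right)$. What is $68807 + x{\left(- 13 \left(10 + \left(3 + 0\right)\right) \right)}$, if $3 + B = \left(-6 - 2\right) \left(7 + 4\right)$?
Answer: $85541$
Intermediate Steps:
$B = -91$ ($B = -3 + \left(-6 - 2\right) \left(7 + 4\right) = -3 - 88 = -91$)
$x{\left(U \right)} = 3 - 99 U$ ($x{\left(U \right)} = 3 + U \left(-8 - 91\right) = 3 + U \left(-99\right) = 3 - 99 U$)
$68807 + x{\left(- 13 \left(10 + \left(3 + 0\right)\right) \right)} = 68807 - \left(-3 + 99 \left(- 13 \left(10 + \left(3 + 0\right)\right)\right)\right) = 68807 - \left(-3 + 99 \left(- 13 \left(10 + 3\right)\right)\right) = 68807 - \left(-3 + 99 \left(\left(-13\right) 13\right)\right) = 68807 + \left(3 - -16731\right) = 68807 + \left(3 + 16731\right) = 68807 + 16734 = 85541$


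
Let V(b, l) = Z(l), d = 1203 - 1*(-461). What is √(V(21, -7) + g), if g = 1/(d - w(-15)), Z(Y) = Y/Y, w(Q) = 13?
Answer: 2*√681863/1651 ≈ 1.0003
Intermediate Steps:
d = 1664 (d = 1203 + 461 = 1664)
Z(Y) = 1
V(b, l) = 1
g = 1/1651 (g = 1/(1664 - 1*13) = 1/(1664 - 13) = 1/1651 ≈ 0.00060569)
√(V(21, -7) + g) = √(1 + 1/1651) = √(1652/1651) = 2*√681863/1651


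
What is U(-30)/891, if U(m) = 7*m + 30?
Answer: -20/99 ≈ -0.20202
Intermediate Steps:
U(m) = 30 + 7*m
U(-30)/891 = (30 + 7*(-30))/891 = (30 - 210)*(1/891) = -180*1/891 = -20/99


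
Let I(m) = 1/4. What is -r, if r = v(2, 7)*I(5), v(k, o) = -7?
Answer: 7/4 ≈ 1.7500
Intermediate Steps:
I(m) = 1/4
r = -7/4 (r = -7*1/4 = -7/4 ≈ -1.7500)
-r = -1*(-7/4) = 7/4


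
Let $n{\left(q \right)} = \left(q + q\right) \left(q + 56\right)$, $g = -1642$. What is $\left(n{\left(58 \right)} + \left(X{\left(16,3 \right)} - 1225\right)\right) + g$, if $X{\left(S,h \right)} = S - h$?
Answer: $10370$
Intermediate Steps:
$n{\left(q \right)} = 2 q \left(56 + q\right)$
$\left(n{\left(58 \right)} + \left(X{\left(16,3 \right)} - 1225\right)\right) + g = \left(2 \cdot 58 \left(56 + 58\right) + \left(\left(16 - 3\right) - 1225\right)\right) - 1642 = \left(2 \cdot 58 \cdot 114 + \left(\left(16 - 3\right) - 1225\right)\right) - 1642 = \left(13224 + \left(13 - 1225\right)\right) - 1642 = \left(13224 - 1212\right) - 1642 = 12012 - 1642 = 10370$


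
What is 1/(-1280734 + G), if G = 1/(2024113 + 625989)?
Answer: -2650102/3394075734867 ≈ -7.8080e-7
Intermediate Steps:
G = 1/2650102 ≈ 3.7734e-7
1/(-1280734 + G) = 1/(-1280734 + 1/2650102) = 1/(-3394075734867/2650102) = -2650102/3394075734867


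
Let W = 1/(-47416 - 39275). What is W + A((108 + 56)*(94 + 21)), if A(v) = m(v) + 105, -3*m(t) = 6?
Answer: 8929172/86691 ≈ 103.00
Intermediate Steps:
m(t) = -2 (m(t) = -⅓*6 = -2)
W = -1/86691 (W = 1/(-86691) = -1/86691 ≈ -1.1535e-5)
A(v) = 103 (A(v) = -2 + 105 = 103)
W + A((108 + 56)*(94 + 21)) = -1/86691 + 103 = 8929172/86691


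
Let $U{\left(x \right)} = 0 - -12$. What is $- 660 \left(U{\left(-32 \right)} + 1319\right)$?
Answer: $-878460$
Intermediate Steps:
$U{\left(x \right)} = 12$ ($U{\left(x \right)} = 0 + 12 = 12$)
$- 660 \left(U{\left(-32 \right)} + 1319\right) = - 660 \left(12 + 1319\right) = \left(-660\right) 1331 = -878460$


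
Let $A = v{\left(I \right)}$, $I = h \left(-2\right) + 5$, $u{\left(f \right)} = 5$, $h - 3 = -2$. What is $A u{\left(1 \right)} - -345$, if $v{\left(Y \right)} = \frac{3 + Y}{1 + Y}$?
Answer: $\frac{705}{2} \approx 352.5$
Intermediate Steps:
$h = 1$ ($h = 3 - 2 = 1$)
$I = 3$ ($I = 1 \left(-2\right) + 5 = -2 + 5 = 3$)
$A = \frac{3}{2}$ ($A = \frac{3 + 3}{1 + 3} = \frac{1}{4} \cdot 6 = \frac{3}{2} \approx 1.5$)
$A u{\left(1 \right)} - -345 = \frac{3}{2} \cdot 5 - -345 = \frac{15}{2} + 345 = \frac{705}{2}$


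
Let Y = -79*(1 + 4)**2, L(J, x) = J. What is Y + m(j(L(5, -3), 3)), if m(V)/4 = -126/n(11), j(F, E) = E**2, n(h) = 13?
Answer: -26179/13 ≈ -2013.8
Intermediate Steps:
Y = -1975 (Y = -79*5**2 = -79*25 = -1975)
m(V) = -504/13 (m(V) = 4*(-126/13) = -504/13)
Y + m(j(L(5, -3), 3)) = -1975 - 504/13 = -26179/13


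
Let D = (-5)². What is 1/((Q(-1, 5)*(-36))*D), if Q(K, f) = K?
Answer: 1/900 ≈ 0.0011111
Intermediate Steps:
D = 25
1/((Q(-1, 5)*(-36))*D) = 1/(-1*(-36)*25) = 1/(36*25) = 1/900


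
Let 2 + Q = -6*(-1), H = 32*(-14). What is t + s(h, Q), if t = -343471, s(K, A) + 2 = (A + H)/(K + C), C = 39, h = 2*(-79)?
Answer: -40872843/119 ≈ -3.4347e+5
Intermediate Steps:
H = -448
h = -158
Q = 4 (Q = -2 - 6*(-1) = -2 + 6 = 4)
s(K, A) = -2 + (-448 + A)/(39 + K) (s(K, A) = -2 + (A - 448)/(K + 39) = -2 + (-448 + A)/(39 + K))
t + s(h, Q) = -343471 + (-526 + 4 - 2*(-158))/(39 - 158) = -343471 + (-526 + 4 + 316)/(-119) = -343471 - 1/119*(-206) = -343471 + 206/119 = -40872843/119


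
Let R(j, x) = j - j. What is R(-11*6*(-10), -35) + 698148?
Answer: 698148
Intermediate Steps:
R(j, x) = 0
R(-11*6*(-10), -35) + 698148 = 0 + 698148 = 698148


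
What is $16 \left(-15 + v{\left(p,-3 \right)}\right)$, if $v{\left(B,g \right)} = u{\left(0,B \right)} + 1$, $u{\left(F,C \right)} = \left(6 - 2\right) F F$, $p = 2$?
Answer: $-224$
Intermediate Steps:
$u{\left(F,C \right)} = 4 F^{2}$ ($u{\left(F,C \right)} = \left(6 - 2\right) F F = 4 F F = 4 F^{2}$)
$v{\left(B,g \right)} = 1$ ($v{\left(B,g \right)} = 4 \cdot 0^{2} + 1 = 4 \cdot 0 + 1 = 0 + 1 = 1$)
$16 \left(-15 + v{\left(p,-3 \right)}\right) = 16 \left(-15 + 1\right) = 16 \left(-14\right) = -224$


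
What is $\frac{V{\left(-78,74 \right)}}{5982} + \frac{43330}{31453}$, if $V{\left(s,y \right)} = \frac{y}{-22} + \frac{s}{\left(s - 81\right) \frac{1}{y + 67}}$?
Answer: $\frac{152320329325}{109692526218} \approx 1.3886$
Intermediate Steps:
$V{\left(s,y \right)} = - \frac{y}{22} + \frac{s \left(67 + y\right)}{-81 + s}$ ($V{\left(s,y \right)} = y \left(- \frac{1}{22}\right) + \frac{s}{\left(-81 + s\right) \frac{1}{67 + y}} = - \frac{y}{22} + \frac{s}{\frac{1}{67 + y} \left(-81 + s\right)} = - \frac{y}{22} + s \frac{67 + y}{-81 + s} = - \frac{y}{22} + \frac{s \left(67 + y\right)}{-81 + s}$)
$\frac{V{\left(-78,74 \right)}}{5982} + \frac{43330}{31453} = \frac{\frac{1}{22} \frac{1}{-81 - 78} \left(81 \cdot 74 + 1474 \left(-78\right) + 21 \left(-78\right) 74\right)}{5982} + \frac{43330}{31453} = \frac{5994 - 114972 - 121212}{22 \left(-159\right)} \frac{1}{5982} + 43330 \cdot \frac{1}{31453} = \frac{1}{22} \left(- \frac{1}{159}\right) \left(-230190\right) \frac{1}{5982} + \frac{43330}{31453} = \frac{38365}{583} \cdot \frac{1}{5982} + \frac{43330}{31453} = \frac{38365}{3487506} + \frac{43330}{31453} = \frac{152320329325}{109692526218}$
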